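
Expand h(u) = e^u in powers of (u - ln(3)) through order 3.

(u - ln(3))^3/2 + 3*(u - ln(3))^2/2 + 3*(u - ln(3)) + 3

h(ln(3)) = 3
h′(ln(3)) = 3
h′′(ln(3)) = 3
h′′′(ln(3)) = 3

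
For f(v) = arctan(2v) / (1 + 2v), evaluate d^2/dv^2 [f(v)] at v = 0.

-8

Write out both Maclaurin series and multiply, keeping only the needed powers.
The coefficient of v^2 in the expansion is -4, so f′′(0) = 2! * (-4) = -8.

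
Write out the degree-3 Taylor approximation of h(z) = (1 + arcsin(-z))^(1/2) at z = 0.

-7*z^3/48 - z^2/8 - z/2 + 1

Plug the Maclaurin series of the inner function into that of the outer and collect terms.
h(0) = 1
h′(0) = -1/2
h′′(0) = -1/4
h′′′(0) = -7/8
The Taylor polynomial is Σ h^(k)(0)/k! · z^k.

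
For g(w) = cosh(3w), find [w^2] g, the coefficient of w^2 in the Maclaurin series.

9/2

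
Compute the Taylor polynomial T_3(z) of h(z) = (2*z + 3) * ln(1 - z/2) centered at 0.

-3*z^3/8 - 11*z^2/8 - 3*z/2

Shift and add copies of the series according to the polynomial's terms.
h(0) = 0
h′(0) = -3/2
h′′(0) = -11/4
h′′′(0) = -9/4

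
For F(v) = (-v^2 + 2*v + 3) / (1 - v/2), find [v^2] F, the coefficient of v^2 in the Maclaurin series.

Shift and add copies of the series according to the polynomial's terms.
F(0) = 3
F′(0) = 7/2
F′′(0) = 3/2
Then c_k = F^(k)(0)/k! gives each Taylor coefficient.

3/4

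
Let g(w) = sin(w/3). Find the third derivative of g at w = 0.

-1/27

From the series, [w^3] g = -1/162; multiply by 3! = 6 to get -1/27.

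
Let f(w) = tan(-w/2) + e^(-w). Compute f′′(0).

1

Add the two expansions coefficient-wise.
From the series, [w^2] f = 1/2; multiply by 2! = 2 to get 1.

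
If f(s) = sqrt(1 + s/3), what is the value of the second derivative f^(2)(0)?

The coefficient of s^2 in the expansion is -1/72, so f′′(0) = 2! * (-1/72) = -1/36.

-1/36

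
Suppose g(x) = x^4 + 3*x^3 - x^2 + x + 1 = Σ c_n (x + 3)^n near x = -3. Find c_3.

Compute the successive derivatives at the expansion point and divide by k!.
g(-3) = -11
g′(-3) = -20
g′′(-3) = 52
g′′′(-3) = -54
Dividing each by k! gives the coefficients c_0, ..., c_3.

-9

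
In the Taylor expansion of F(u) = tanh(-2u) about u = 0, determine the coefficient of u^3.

8/3

Apply the Taylor formula c_k = f^(k)(a)/k!.
[u^0] = 0;  [u^1] = -2;  [u^2] = 0;  [u^3] = 8/3.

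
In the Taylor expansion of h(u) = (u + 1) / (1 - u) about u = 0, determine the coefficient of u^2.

Multiply each power in the prefactor through the base expansion.
h(0) = 1
h′(0) = 2
h′′(0) = 4
Dividing each by k! gives the coefficients c_0, ..., c_2.

2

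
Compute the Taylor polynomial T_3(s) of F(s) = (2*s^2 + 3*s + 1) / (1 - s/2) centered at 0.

15*s^3/8 + 15*s^2/4 + 7*s/2 + 1

Multiply each power in the prefactor through the base expansion.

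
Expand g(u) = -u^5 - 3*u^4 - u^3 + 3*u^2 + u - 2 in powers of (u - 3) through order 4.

g(3) = -485
g′(3) = -737
g′′(3) = -876
g′′′(3) = -762
g^(4)(3) = -432
Dividing each by k! gives the coefficients c_0, ..., c_4.

-18*(u - 3)^4 - 127*(u - 3)^3 - 438*(u - 3)^2 - 737*(u - 3) - 485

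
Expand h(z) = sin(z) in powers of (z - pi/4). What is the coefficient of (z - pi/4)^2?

-sqrt(2)/4

[(z - pi/4)^0] = sqrt(2)/2;  [(z - pi/4)^1] = sqrt(2)/2;  [(z - pi/4)^2] = -sqrt(2)/4.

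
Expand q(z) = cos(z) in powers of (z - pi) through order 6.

(z - pi)^6/720 - (z - pi)^4/24 + (z - pi)^2/2 - 1

Differentiate repeatedly and evaluate at the center.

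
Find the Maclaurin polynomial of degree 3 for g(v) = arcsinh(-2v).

4*v^3/3 - 2*v

[v^0] = 0;  [v^1] = -2;  [v^2] = 0;  [v^3] = 4/3.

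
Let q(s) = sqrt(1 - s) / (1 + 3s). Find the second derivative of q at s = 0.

Write out both Maclaurin series and multiply, keeping only the needed powers.
From the series, [s^2] q = 83/8; multiply by 2! = 2 to get 83/4.

83/4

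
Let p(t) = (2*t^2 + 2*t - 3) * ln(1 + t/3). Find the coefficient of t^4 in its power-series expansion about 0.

Distribute the polynomial across the series and collect like powers.
p(0) = 0
p′(0) = -1
p′′(0) = 5/3
p′′′(0) = 28/9
p^(4)(0) = -50/27

-25/324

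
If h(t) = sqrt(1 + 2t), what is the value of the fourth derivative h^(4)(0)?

Compute the successive derivatives at the expansion point and divide by k!.
From the series, [t^4] h = -5/8; multiply by 4! = 24 to get -15.

-15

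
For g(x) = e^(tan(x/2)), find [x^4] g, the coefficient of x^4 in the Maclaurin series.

Substitute the inner expansion into the outer series and collect powers.
[x^0] = 1;  [x^1] = 1/2;  [x^2] = 1/8;  [x^3] = 1/16;  [x^4] = 3/128.
So c_4 = g^(4)(0)/4! = 3/128.

3/128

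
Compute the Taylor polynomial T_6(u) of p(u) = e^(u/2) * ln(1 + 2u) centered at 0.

-9119*u^6/1152 + 1503*u^5/320 - 23*u^4/8 + 23*u^3/12 - u^2 + 2*u

Multiply the two series term by term and collect like powers.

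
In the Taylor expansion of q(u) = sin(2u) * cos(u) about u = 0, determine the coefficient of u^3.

-7/3

Take the Cauchy product of the two expansions.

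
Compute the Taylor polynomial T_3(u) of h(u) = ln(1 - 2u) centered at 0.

-8*u^3/3 - 2*u^2 - 2*u

Use the known series and substitute for the argument.
h(0) = 0
h′(0) = -2
h′′(0) = -4
h′′′(0) = -16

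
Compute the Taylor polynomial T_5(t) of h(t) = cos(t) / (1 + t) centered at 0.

Take the Cauchy product of the two expansions.
h(0) = 1
h′(0) = -1
h′′(0) = 1
h′′′(0) = -3
h^(4)(0) = 13
h^(5)(0) = -65
The Taylor polynomial is Σ h^(k)(0)/k! · t^k.

-13*t^5/24 + 13*t^4/24 - t^3/2 + t^2/2 - t + 1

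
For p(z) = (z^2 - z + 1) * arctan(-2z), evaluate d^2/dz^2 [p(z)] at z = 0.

4

Multiply each power in the prefactor through the base expansion.
From the series, [z^2] p = 2; multiply by 2! = 2 to get 4.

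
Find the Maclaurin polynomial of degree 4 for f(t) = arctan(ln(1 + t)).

t^4/4 - t^2/2 + t

Let u equal the inner series; expand the outer function in u and truncate.
f(0) = 0
f′(0) = 1
f′′(0) = -1
f′′′(0) = 0
f^(4)(0) = 6
The Taylor polynomial is Σ f^(k)(0)/k! · t^k.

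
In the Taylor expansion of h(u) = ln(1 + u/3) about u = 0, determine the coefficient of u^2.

h(0) = 0
h′(0) = 1/3
h′′(0) = -1/9
So c_2 = h′′(0)/2! = -1/18.

-1/18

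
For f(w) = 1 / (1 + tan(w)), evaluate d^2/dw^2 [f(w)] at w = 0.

Write 1/(1+u) = 1 - u + u^2 - u^3 + ... and substitute the series for u.
The coefficient of w^2 in the expansion is 1, so f′′(0) = 2! * (1) = 2.

2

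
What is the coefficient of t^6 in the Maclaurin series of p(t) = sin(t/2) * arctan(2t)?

3751/1152

Write out both Maclaurin series and multiply, keeping only the needed powers.
p(0) = 0
p′(0) = 0
p′′(0) = 2
p′′′(0) = 0
p^(4)(0) = -33
p^(5)(0) = 0
p^(6)(0) = 18755/8
Dividing each by k! gives the coefficients c_0, ..., c_6.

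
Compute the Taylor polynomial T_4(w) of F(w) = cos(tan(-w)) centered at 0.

Substitute the inner expansion into the outer series and collect powers.

-7*w^4/24 - w^2/2 + 1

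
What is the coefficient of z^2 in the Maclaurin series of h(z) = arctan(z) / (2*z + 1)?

-2

Multiply the numerator's expansion by the denominator's geometric series.
h(0) = 0
h′(0) = 1
h′′(0) = -4
So c_2 = h′′(0)/2! = -2.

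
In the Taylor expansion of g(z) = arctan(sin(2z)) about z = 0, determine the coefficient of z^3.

Substitute the inner expansion into the outer series and collect powers.
g(0) = 0
g′(0) = 2
g′′(0) = 0
g′′′(0) = -24

-4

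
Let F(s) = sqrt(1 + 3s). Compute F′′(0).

The coefficient of s^2 in the expansion is -9/8, so F′′(0) = 2! * (-9/8) = -9/4.

-9/4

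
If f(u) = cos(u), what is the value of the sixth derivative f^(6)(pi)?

Apply the Taylor formula c_k = f^(k)(a)/k!.
The coefficient of (u - pi)^6 in the expansion is 1/720, so f^(6)(pi) = 6! * (1/720) = 1.

1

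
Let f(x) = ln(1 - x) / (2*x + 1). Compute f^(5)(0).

-1564

Use 1/(1 - r) = Σ r^k on the denominator, then take the Cauchy product.
The coefficient of x^5 in the expansion is -391/30, so f^(5)(0) = 5! * (-391/30) = -1564.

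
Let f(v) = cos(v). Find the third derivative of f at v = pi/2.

Apply the Taylor formula c_k = f^(k)(a)/k!.
From the series, [(v - pi/2)^3] f = 1/6; multiply by 3! = 6 to get 1.

1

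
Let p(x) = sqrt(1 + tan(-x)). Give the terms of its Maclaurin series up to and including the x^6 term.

-5521*x^6/46080 - 601*x^5/3840 - 47*x^4/384 - 11*x^3/48 - x^2/8 - x/2 + 1

Let u equal the inner series; expand the outer function in u and truncate.
p(0) = 1
p′(0) = -1/2
p′′(0) = -1/4
p′′′(0) = -11/8
p^(4)(0) = -47/16
p^(5)(0) = -601/32
p^(6)(0) = -5521/64
Dividing each by k! gives the coefficients c_0, ..., c_6.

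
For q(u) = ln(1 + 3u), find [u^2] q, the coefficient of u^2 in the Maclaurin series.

-9/2

q(0) = 0
q′(0) = 3
q′′(0) = -9
So c_2 = q′′(0)/2! = -9/2.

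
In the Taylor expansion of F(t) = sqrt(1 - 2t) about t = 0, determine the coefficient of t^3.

[t^0] = 1;  [t^1] = -1;  [t^2] = -1/2;  [t^3] = -1/2.
So c_3 = F′′′(0)/3! = -1/2.

-1/2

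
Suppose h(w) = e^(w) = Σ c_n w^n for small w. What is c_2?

[w^0] = 1;  [w^1] = 1;  [w^2] = 1/2.
So c_2 = h′′(0)/2! = 1/2.

1/2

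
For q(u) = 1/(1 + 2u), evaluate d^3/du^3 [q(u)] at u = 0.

The coefficient of u^3 in the expansion is -8, so q′′′(0) = 3! * (-8) = -48.

-48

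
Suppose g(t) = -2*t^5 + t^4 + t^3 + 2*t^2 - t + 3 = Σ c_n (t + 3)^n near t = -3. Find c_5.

-2

Compute the successive derivatives at the expansion point and divide by k!.
g(-3) = 564
g′(-3) = -904
g′′(-3) = 1174
g′′′(-3) = -1146
g^(4)(-3) = 744
g^(5)(-3) = -240
So c_5 = g^(5)(-3)/5! = -2.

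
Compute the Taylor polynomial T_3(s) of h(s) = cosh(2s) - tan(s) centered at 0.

-s^3/3 + 2*s^2 - s + 1

Add the two expansions coefficient-wise.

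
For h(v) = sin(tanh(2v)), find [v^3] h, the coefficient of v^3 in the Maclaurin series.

Plug the Maclaurin series of the inner function into that of the outer and collect terms.
So c_3 = h′′′(0)/3! = -4.

-4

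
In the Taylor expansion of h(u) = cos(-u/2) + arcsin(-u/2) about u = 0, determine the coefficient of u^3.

-1/48

Combine the two series term by term.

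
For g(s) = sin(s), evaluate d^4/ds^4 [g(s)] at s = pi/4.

Compute the successive derivatives at the expansion point and divide by k!.
The coefficient of (s - pi/4)^4 in the expansion is sqrt(2)/48, so g^(4)(pi/4) = 4! * (sqrt(2)/48) = sqrt(2)/2.

sqrt(2)/2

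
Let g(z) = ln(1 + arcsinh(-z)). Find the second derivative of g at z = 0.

-1

Plug the Maclaurin series of the inner function into that of the outer and collect terms.
From the series, [z^2] g = -1/2; multiply by 2! = 2 to get -1.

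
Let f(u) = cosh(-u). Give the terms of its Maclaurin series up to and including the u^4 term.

u^4/24 + u^2/2 + 1

[u^0] = 1;  [u^1] = 0;  [u^2] = 1/2;  [u^3] = 0;  [u^4] = 1/24.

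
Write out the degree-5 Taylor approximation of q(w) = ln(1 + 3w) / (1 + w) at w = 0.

Take the Cauchy product of the two expansions.

1707*w^5/20 - 147*w^4/4 + 33*w^3/2 - 15*w^2/2 + 3*w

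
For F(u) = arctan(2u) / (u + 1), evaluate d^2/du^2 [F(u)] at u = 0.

-4

Multiply the numerator's expansion by the denominator's geometric series.
The coefficient of u^2 in the expansion is -2, so F′′(0) = 2! * (-2) = -4.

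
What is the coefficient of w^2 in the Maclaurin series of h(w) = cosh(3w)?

[w^0] = 1;  [w^1] = 0;  [w^2] = 9/2.

9/2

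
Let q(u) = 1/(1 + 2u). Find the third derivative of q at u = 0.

The coefficient of u^3 in the expansion is -8, so q′′′(0) = 3! * (-8) = -48.

-48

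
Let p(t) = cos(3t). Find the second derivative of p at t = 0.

Use the known series and substitute for the argument.
The coefficient of t^2 in the expansion is -9/2, so p′′(0) = 2! * (-9/2) = -9.

-9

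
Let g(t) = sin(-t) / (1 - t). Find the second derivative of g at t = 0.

-2

Expand 1/(denominator) as a geometric series and multiply by the numerator's series.
The coefficient of t^2 in the expansion is -1, so g′′(0) = 2! * (-1) = -2.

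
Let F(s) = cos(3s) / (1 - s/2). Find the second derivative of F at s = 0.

-17/2

Expand each factor separately, then convolve coefficients.
From the series, [s^2] F = -17/4; multiply by 2! = 2 to get -17/2.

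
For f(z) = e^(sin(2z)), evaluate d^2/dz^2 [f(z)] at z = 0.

Plug the Maclaurin series of the inner function into that of the outer and collect terms.
The coefficient of z^2 in the expansion is 2, so f′′(0) = 2! * (2) = 4.

4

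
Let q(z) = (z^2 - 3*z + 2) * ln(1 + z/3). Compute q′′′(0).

Distribute the polynomial across the series and collect like powers.
The coefficient of z^3 in the expansion is 85/162, so q′′′(0) = 3! * (85/162) = 85/27.

85/27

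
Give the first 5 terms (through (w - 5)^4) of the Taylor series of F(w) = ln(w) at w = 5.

-(w - 5)^4/2500 + (w - 5)^3/375 - (w - 5)^2/50 + (w - 5)/5 + ln(5)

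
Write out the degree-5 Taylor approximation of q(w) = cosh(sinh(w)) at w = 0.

5*w^4/24 + w^2/2 + 1

Compose series: expand the inner function first, then feed it into the outer expansion.
[w^0] = 1;  [w^1] = 0;  [w^2] = 1/2;  [w^3] = 0;  [w^4] = 5/24;  [w^5] = 0.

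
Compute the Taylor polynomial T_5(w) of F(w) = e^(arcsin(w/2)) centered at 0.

w^5/192 + 5*w^4/384 + w^3/24 + w^2/8 + w/2 + 1

Compose series: expand the inner function first, then feed it into the outer expansion.
F(0) = 1
F′(0) = 1/2
F′′(0) = 1/4
F′′′(0) = 1/4
F^(4)(0) = 5/16
F^(5)(0) = 5/8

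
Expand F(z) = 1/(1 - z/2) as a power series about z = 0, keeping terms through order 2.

z^2/4 + z/2 + 1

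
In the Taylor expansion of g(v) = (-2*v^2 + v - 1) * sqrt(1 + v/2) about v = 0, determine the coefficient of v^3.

-69/128

Shift and add copies of the series according to the polynomial's terms.
[v^0] = -1;  [v^1] = 3/4;  [v^2] = -55/32;  [v^3] = -69/128.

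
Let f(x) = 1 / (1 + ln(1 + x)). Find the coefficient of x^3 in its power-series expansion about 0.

-7/3

Write 1/(1+u) = 1 - u + u^2 - u^3 + ... and substitute the series for u.
[x^0] = 1;  [x^1] = -1;  [x^2] = 3/2;  [x^3] = -7/3.
So c_3 = f′′′(0)/3! = -7/3.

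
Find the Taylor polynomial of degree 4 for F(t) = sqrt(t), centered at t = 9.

-5*(t - 9)^4/279936 + (t - 9)^3/3888 - (t - 9)^2/216 + (t - 9)/6 + 3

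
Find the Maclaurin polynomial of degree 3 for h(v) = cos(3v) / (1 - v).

Expand each factor separately, then convolve coefficients.
[v^0] = 1;  [v^1] = 1;  [v^2] = -7/2;  [v^3] = -7/2.

-7*v^3/2 - 7*v^2/2 + v + 1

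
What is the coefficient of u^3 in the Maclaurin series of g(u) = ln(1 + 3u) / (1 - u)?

Take the Cauchy product of the two expansions.
g(0) = 0
g′(0) = 3
g′′(0) = -3
g′′′(0) = 45
So c_3 = g′′′(0)/3! = 15/2.

15/2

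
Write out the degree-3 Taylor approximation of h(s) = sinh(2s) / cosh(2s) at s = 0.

Invert the denominator's series and multiply.
h(0) = 0
h′(0) = 2
h′′(0) = 0
h′′′(0) = -16
Then c_k = h^(k)(0)/k! gives each Taylor coefficient.

-8*s^3/3 + 2*s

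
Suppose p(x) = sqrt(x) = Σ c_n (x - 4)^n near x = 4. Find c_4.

c_4 = p^(4)(4)/4! = -5/16384.

-5/16384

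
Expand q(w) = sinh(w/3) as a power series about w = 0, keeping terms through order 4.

w^3/162 + w/3

Use the known series and substitute for the argument.
q(0) = 0
q′(0) = 1/3
q′′(0) = 0
q′′′(0) = 1/27
q^(4)(0) = 0
Dividing each by k! gives the coefficients c_0, ..., c_4.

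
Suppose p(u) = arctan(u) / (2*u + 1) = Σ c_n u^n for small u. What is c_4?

-22/3

Expand 1/(denominator) as a geometric series and multiply by the numerator's series.
So c_4 = p^(4)(0)/4! = -22/3.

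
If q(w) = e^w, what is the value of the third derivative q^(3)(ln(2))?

Differentiate repeatedly and evaluate at the center.
The coefficient of (w - ln(2))^3 in the expansion is 1/3, so q′′′(ln(2)) = 3! * (1/3) = 2.

2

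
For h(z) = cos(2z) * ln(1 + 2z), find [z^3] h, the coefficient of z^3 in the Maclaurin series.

-4/3

Write out both Maclaurin series and multiply, keeping only the needed powers.
h(0) = 0
h′(0) = 2
h′′(0) = -4
h′′′(0) = -8
So c_3 = h′′′(0)/3! = -4/3.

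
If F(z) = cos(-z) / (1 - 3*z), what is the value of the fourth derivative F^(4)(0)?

Use 1/(1 - r) = Σ r^k on the denominator, then take the Cauchy product.
The coefficient of z^4 in the expansion is 1837/24, so F^(4)(0) = 4! * (1837/24) = 1837.

1837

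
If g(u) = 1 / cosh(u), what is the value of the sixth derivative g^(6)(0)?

Invert the denominator's series and multiply.
The coefficient of u^6 in the expansion is -61/720, so g^(6)(0) = 6! * (-61/720) = -61.

-61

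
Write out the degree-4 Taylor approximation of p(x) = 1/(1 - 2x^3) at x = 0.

2*x^3 + 1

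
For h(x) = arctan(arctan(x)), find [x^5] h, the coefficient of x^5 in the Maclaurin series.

11/15

Compose series: expand the inner function first, then feed it into the outer expansion.
h(0) = 0
h′(0) = 1
h′′(0) = 0
h′′′(0) = -4
h^(4)(0) = 0
h^(5)(0) = 88
Then c_k = h^(k)(0)/k! gives each Taylor coefficient.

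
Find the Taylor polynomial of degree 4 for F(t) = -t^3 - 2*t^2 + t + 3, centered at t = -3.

-(t + 3)^3 + 7*(t + 3)^2 - 14*(t + 3) + 9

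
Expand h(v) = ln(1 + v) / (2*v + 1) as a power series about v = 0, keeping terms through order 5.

661*v^5/30 - 131*v^4/12 + 16*v^3/3 - 5*v^2/2 + v

Expand 1/(denominator) as a geometric series and multiply by the numerator's series.
h(0) = 0
h′(0) = 1
h′′(0) = -5
h′′′(0) = 32
h^(4)(0) = -262
h^(5)(0) = 2644
The Taylor polynomial is Σ h^(k)(0)/k! · v^k.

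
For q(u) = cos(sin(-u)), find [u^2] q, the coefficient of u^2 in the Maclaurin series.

Plug the Maclaurin series of the inner function into that of the outer and collect terms.
q(0) = 1
q′(0) = 0
q′′(0) = -1
Dividing each by k! gives the coefficients c_0, ..., c_2.

-1/2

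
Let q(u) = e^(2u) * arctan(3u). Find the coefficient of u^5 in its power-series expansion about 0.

163/5

Take the Cauchy product of the two expansions.
[u^0] = 0;  [u^1] = 3;  [u^2] = 6;  [u^3] = -3;  [u^4] = -14;  [u^5] = 163/5.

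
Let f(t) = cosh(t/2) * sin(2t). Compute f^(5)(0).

101/8

Write out both Maclaurin series and multiply, keeping only the needed powers.
The coefficient of t^5 in the expansion is 101/960, so f^(5)(0) = 5! * (101/960) = 101/8.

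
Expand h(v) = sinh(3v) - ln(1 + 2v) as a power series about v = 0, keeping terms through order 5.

Expand each term separately and add.

-35*v^5/8 + 4*v^4 + 11*v^3/6 + 2*v^2 + v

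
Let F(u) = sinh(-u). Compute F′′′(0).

-1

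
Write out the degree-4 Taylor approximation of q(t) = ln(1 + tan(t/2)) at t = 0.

Plug the Maclaurin series of the inner function into that of the outer and collect terms.
q(0) = 0
q′(0) = 1/2
q′′(0) = -1/4
q′′′(0) = 1/2
q^(4)(0) = -7/8

-7*t^4/192 + t^3/12 - t^2/8 + t/2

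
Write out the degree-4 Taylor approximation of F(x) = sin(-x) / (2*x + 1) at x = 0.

Use 1/(1 - r) = Σ r^k on the denominator, then take the Cauchy product.
F(0) = 0
F′(0) = -1
F′′(0) = 4
F′′′(0) = -23
F^(4)(0) = 184
The Taylor polynomial is Σ F^(k)(0)/k! · x^k.

23*x^4/3 - 23*x^3/6 + 2*x^2 - x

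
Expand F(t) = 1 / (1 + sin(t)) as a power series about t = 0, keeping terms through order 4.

2*t^4/3 - 5*t^3/6 + t^2 - t + 1

Use the geometric series for the reciprocal, then substitute.
F(0) = 1
F′(0) = -1
F′′(0) = 2
F′′′(0) = -5
F^(4)(0) = 16
Dividing each by k! gives the coefficients c_0, ..., c_4.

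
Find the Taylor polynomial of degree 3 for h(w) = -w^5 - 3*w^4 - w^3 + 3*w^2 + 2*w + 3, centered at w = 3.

h(3) = -477
h′(3) = -736
h′′(3) = -876
h′′′(3) = -762
Then c_k = h^(k)(3)/k! gives each Taylor coefficient.

-127*(w - 3)^3 - 438*(w - 3)^2 - 736*(w - 3) - 477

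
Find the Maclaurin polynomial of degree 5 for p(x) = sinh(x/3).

x^5/29160 + x^3/162 + x/3

Use the known series and substitute for the argument.
p(0) = 0
p′(0) = 1/3
p′′(0) = 0
p′′′(0) = 1/27
p^(4)(0) = 0
p^(5)(0) = 1/243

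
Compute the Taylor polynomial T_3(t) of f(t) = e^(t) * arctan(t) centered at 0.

Take the Cauchy product of the two expansions.
f(0) = 0
f′(0) = 1
f′′(0) = 2
f′′′(0) = 1
Then c_k = f^(k)(0)/k! gives each Taylor coefficient.

t^3/6 + t^2 + t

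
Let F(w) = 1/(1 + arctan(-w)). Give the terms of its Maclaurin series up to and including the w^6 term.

8*w^6/45 + w^5/5 + w^4/3 + 2*w^3/3 + w^2 + w + 1

Plug the Maclaurin series of the inner function into that of the outer and collect terms.
[w^0] = 1;  [w^1] = 1;  [w^2] = 1;  [w^3] = 2/3;  [w^4] = 1/3;  [w^5] = 1/5;  [w^6] = 8/45.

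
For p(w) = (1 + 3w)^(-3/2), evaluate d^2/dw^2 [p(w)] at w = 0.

135/4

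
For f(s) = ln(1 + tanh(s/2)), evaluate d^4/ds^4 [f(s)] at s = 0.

1/8

Plug the Maclaurin series of the inner function into that of the outer and collect terms.
The coefficient of s^4 in the expansion is 1/192, so f^(4)(0) = 4! * (1/192) = 1/8.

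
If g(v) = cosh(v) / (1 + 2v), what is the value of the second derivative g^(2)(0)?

Multiply the two series term by term and collect like powers.
The coefficient of v^2 in the expansion is 9/2, so g′′(0) = 2! * (9/2) = 9.

9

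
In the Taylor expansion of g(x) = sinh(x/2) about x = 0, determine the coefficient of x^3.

1/48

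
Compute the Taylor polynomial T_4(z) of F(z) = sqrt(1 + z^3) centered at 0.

[z^0] = 1;  [z^1] = 0;  [z^2] = 0;  [z^3] = 1/2;  [z^4] = 0.

z^3/2 + 1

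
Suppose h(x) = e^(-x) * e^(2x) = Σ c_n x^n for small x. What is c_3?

1/6

Take the Cauchy product of the two expansions.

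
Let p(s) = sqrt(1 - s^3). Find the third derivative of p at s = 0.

-3

Use the known series and substitute for the argument.
From the series, [s^3] p = -1/2; multiply by 3! = 6 to get -3.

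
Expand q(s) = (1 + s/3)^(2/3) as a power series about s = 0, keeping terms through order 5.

Apply the Taylor formula c_k = f^(k)(a)/k!.

14*s^5/177147 - 7*s^4/19683 + 4*s^3/2187 - s^2/81 + 2*s/9 + 1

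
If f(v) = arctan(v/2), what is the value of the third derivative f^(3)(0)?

-1/4

The coefficient of v^3 in the expansion is -1/24, so f′′′(0) = 3! * (-1/24) = -1/4.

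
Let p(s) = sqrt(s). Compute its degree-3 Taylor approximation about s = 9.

p(9) = 3
p′(9) = 1/6
p′′(9) = -1/108
p′′′(9) = 1/648
Dividing each by k! gives the coefficients c_0, ..., c_3.

(s - 9)^3/3888 - (s - 9)^2/216 + (s - 9)/6 + 3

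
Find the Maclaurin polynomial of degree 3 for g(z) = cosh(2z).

Use the known series and substitute for the argument.
g(0) = 1
g′(0) = 0
g′′(0) = 4
g′′′(0) = 0

2*z^2 + 1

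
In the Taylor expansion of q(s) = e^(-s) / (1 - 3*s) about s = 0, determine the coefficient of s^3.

58/3

Use 1/(1 - r) = Σ r^k on the denominator, then take the Cauchy product.
q(0) = 1
q′(0) = 2
q′′(0) = 13
q′′′(0) = 116
So c_3 = q′′′(0)/3! = 58/3.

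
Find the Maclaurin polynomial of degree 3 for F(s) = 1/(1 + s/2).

-s^3/8 + s^2/4 - s/2 + 1

F(0) = 1
F′(0) = -1/2
F′′(0) = 1/2
F′′′(0) = -3/4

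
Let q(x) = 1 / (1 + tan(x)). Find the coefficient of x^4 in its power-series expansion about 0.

5/3

Expand as Σ (-1)^k u^k with u equal to the inner function's series.
[x^0] = 1;  [x^1] = -1;  [x^2] = 1;  [x^3] = -4/3;  [x^4] = 5/3.
So c_4 = q^(4)(0)/4! = 5/3.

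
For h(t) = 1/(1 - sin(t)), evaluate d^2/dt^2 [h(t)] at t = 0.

2

Substitute the inner expansion into the outer series and collect powers.
From the series, [t^2] h = 1; multiply by 2! = 2 to get 2.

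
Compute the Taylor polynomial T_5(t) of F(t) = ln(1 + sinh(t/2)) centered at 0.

Let u equal the inner series; expand the outer function in u and truncate.
F(0) = 0
F′(0) = 1/2
F′′(0) = -1/4
F′′′(0) = 3/8
F^(4)(0) = -5/8
F^(5)(0) = 45/32
Then c_k = F^(k)(0)/k! gives each Taylor coefficient.

3*t^5/256 - 5*t^4/192 + t^3/16 - t^2/8 + t/2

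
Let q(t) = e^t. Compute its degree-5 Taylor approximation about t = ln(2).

Use the known series and substitute for the argument.

(t - ln(2))^5/60 + (t - ln(2))^4/12 + (t - ln(2))^3/3 + (t - ln(2))^2 + 2*(t - ln(2)) + 2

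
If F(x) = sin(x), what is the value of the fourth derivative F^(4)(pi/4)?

sqrt(2)/2

Apply the Taylor formula c_k = f^(k)(a)/k!.
From the series, [(x - pi/4)^4] F = sqrt(2)/48; multiply by 4! = 24 to get sqrt(2)/2.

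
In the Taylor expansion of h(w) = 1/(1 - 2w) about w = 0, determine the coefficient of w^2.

4

h(0) = 1
h′(0) = 2
h′′(0) = 8
So c_2 = h′′(0)/2! = 4.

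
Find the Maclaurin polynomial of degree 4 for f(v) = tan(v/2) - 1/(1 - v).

-v^4 - 23*v^3/24 - v^2 - v/2 - 1

Expand each term separately and add.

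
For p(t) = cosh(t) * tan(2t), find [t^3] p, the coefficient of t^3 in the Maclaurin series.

Expand each factor separately, then convolve coefficients.
So c_3 = p′′′(0)/3! = 11/3.

11/3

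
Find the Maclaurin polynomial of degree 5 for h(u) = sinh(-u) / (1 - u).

-47*u^5/40 - 7*u^4/6 - 7*u^3/6 - u^2 - u

Write out both Maclaurin series and multiply, keeping only the needed powers.
[u^0] = 0;  [u^1] = -1;  [u^2] = -1;  [u^3] = -7/6;  [u^4] = -7/6;  [u^5] = -47/40.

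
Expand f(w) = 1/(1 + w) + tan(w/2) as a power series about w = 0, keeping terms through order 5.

-239*w^5/240 + w^4 - 23*w^3/24 + w^2 - w/2 + 1

Add the two expansions coefficient-wise.
f(0) = 1
f′(0) = -1/2
f′′(0) = 2
f′′′(0) = -23/4
f^(4)(0) = 24
f^(5)(0) = -239/2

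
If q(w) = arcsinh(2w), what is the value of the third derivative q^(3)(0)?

-8

The coefficient of w^3 in the expansion is -4/3, so q′′′(0) = 3! * (-4/3) = -8.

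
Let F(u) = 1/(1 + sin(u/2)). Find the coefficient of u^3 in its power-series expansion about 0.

Compose series: expand the inner function first, then feed it into the outer expansion.
So c_3 = F′′′(0)/3! = -5/48.

-5/48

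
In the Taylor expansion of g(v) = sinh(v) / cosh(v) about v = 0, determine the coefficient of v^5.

2/15

Divide the numerator series by the denominator series (power-series long division).
g(0) = 0
g′(0) = 1
g′′(0) = 0
g′′′(0) = -2
g^(4)(0) = 0
g^(5)(0) = 16
So c_5 = g^(5)(0)/5! = 2/15.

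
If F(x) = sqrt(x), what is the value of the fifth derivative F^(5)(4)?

105/16384

From the series, [(x - 4)^5] F = 7/131072; multiply by 5! = 120 to get 105/16384.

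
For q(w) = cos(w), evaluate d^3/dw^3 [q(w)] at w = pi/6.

The coefficient of (w - pi/6)^3 in the expansion is 1/12, so q′′′(pi/6) = 3! * (1/12) = 1/2.

1/2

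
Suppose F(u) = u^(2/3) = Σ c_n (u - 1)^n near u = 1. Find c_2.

Use the known series and substitute for the argument.
F(1) = 1
F′(1) = 2/3
F′′(1) = -2/9
Then c_k = F^(k)(1)/k! gives each Taylor coefficient.

-1/9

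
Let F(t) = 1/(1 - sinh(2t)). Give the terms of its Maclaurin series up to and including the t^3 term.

28*t^3/3 + 4*t^2 + 2*t + 1

Compose series: expand the inner function first, then feed it into the outer expansion.
F(0) = 1
F′(0) = 2
F′′(0) = 8
F′′′(0) = 56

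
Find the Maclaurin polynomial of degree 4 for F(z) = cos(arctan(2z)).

Compose series: expand the inner function first, then feed it into the outer expansion.
[z^0] = 1;  [z^1] = 0;  [z^2] = -2;  [z^3] = 0;  [z^4] = 6.

6*z^4 - 2*z^2 + 1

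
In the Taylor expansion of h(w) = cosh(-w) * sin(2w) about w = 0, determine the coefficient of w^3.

-1/3

Multiply the two series term by term and collect like powers.
[w^0] = 0;  [w^1] = 2;  [w^2] = 0;  [w^3] = -1/3.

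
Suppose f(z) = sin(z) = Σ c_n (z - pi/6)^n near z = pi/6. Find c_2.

-1/4

f(pi/6) = 1/2
f′(pi/6) = sqrt(3)/2
f′′(pi/6) = -1/2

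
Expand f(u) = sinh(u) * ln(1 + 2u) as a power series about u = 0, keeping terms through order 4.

3*u^4 - 2*u^3 + 2*u^2

Take the Cauchy product of the two expansions.
f(0) = 0
f′(0) = 0
f′′(0) = 4
f′′′(0) = -12
f^(4)(0) = 72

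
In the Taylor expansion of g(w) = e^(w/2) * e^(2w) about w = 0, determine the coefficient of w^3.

125/48

Write out both Maclaurin series and multiply, keeping only the needed powers.
[w^0] = 1;  [w^1] = 5/2;  [w^2] = 25/8;  [w^3] = 125/48.
So c_3 = g′′′(0)/3! = 125/48.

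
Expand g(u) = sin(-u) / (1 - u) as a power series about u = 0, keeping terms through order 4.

Use 1/(1 - r) = Σ r^k on the denominator, then take the Cauchy product.
g(0) = 0
g′(0) = -1
g′′(0) = -2
g′′′(0) = -5
g^(4)(0) = -20
Dividing each by k! gives the coefficients c_0, ..., c_4.

-5*u^4/6 - 5*u^3/6 - u^2 - u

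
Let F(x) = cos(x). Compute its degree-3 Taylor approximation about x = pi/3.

F(pi/3) = 1/2
F′(pi/3) = -sqrt(3)/2
F′′(pi/3) = -1/2
F′′′(pi/3) = sqrt(3)/2

sqrt(3)*(x - pi/3)^3/12 - (x - pi/3)^2/4 - sqrt(3)*(x - pi/3)/2 + 1/2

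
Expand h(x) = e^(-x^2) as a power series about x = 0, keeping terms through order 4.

x^4/2 - x^2 + 1

[x^0] = 1;  [x^1] = 0;  [x^2] = -1;  [x^3] = 0;  [x^4] = 1/2.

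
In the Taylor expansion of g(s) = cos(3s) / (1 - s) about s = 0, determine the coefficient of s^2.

-7/2

Write out both Maclaurin series and multiply, keeping only the needed powers.
g(0) = 1
g′(0) = 1
g′′(0) = -7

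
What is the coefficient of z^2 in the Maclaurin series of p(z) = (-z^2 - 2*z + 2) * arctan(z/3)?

Multiply each power in the prefactor through the base expansion.
p(0) = 0
p′(0) = 2/3
p′′(0) = -4/3
Then c_k = p^(k)(0)/k! gives each Taylor coefficient.

-2/3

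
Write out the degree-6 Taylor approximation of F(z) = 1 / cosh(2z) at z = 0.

-244*z^6/45 + 10*z^4/3 - 2*z^2 + 1

Write the quotient as an unknown series and match coefficients against numerator = denominator · series.
[z^0] = 1;  [z^1] = 0;  [z^2] = -2;  [z^3] = 0;  [z^4] = 10/3;  [z^5] = 0;  [z^6] = -244/45.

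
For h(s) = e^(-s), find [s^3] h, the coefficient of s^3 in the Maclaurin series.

-1/6

Compute the successive derivatives at the expansion point and divide by k!.
h(0) = 1
h′(0) = -1
h′′(0) = 1
h′′′(0) = -1
So c_3 = h′′′(0)/3! = -1/6.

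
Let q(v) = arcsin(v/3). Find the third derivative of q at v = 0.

From the series, [v^3] q = 1/162; multiply by 3! = 6 to get 1/27.

1/27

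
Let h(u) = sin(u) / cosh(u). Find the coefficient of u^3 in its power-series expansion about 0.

Divide the numerator series by the denominator series (power-series long division).
h(0) = 0
h′(0) = 1
h′′(0) = 0
h′′′(0) = -4
Dividing each by k! gives the coefficients c_0, ..., c_3.

-2/3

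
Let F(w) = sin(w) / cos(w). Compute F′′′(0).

2

Divide the numerator series by the denominator series (power-series long division).
From the series, [w^3] F = 1/3; multiply by 3! = 6 to get 2.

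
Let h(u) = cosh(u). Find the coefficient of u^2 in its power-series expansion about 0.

h(0) = 1
h′(0) = 0
h′′(0) = 1
Then c_k = h^(k)(0)/k! gives each Taylor coefficient.

1/2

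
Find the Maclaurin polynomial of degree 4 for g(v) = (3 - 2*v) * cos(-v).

Shift and add copies of the series according to the polynomial's terms.
[v^0] = 3;  [v^1] = -2;  [v^2] = -3/2;  [v^3] = 1;  [v^4] = 1/8.

v^4/8 + v^3 - 3*v^2/2 - 2*v + 3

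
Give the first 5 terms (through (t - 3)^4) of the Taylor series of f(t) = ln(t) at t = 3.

-(t - 3)^4/324 + (t - 3)^3/81 - (t - 3)^2/18 + (t - 3)/3 + ln(3)

[(t - 3)^0] = ln(3);  [(t - 3)^1] = 1/3;  [(t - 3)^2] = -1/18;  [(t - 3)^3] = 1/81;  [(t - 3)^4] = -1/324.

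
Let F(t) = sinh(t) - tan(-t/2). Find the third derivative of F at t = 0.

5/4

Add the two expansions coefficient-wise.
From the series, [t^3] F = 5/24; multiply by 3! = 6 to get 5/4.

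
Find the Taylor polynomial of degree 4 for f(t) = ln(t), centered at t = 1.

-(t - 1)^4/4 + (t - 1)^3/3 - (t - 1)^2/2 + (t - 1)

f(1) = 0
f′(1) = 1
f′′(1) = -1
f′′′(1) = 2
f^(4)(1) = -6
Then c_k = f^(k)(1)/k! gives each Taylor coefficient.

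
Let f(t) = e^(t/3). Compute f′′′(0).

1/27

Apply the Taylor formula c_k = f^(k)(a)/k!.
The coefficient of t^3 in the expansion is 1/162, so f′′′(0) = 3! * (1/162) = 1/27.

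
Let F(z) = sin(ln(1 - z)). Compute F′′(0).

Substitute the inner expansion into the outer series and collect powers.
The coefficient of z^2 in the expansion is -1/2, so F′′(0) = 2! * (-1/2) = -1.

-1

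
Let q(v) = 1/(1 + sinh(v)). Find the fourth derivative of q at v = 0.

Compose series: expand the inner function first, then feed it into the outer expansion.
The coefficient of v^4 in the expansion is 4/3, so q^(4)(0) = 4! * (4/3) = 32.

32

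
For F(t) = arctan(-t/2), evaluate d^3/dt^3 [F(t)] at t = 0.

From the series, [t^3] F = 1/24; multiply by 3! = 6 to get 1/4.

1/4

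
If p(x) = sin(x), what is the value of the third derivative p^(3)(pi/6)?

Differentiate repeatedly and evaluate at the center.
The coefficient of (x - pi/6)^3 in the expansion is -sqrt(3)/12, so p′′′(pi/6) = 3! * (-sqrt(3)/12) = -sqrt(3)/2.

-sqrt(3)/2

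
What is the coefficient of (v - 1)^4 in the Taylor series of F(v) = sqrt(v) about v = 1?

F(1) = 1
F′(1) = 1/2
F′′(1) = -1/4
F′′′(1) = 3/8
F^(4)(1) = -15/16
Then c_k = F^(k)(1)/k! gives each Taylor coefficient.

-5/128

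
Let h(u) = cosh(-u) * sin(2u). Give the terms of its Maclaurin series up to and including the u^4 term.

-u^3/3 + 2*u

Write out both Maclaurin series and multiply, keeping only the needed powers.
h(0) = 0
h′(0) = 2
h′′(0) = 0
h′′′(0) = -2
h^(4)(0) = 0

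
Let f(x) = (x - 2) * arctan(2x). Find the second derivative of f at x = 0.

Shift and add copies of the series according to the polynomial's terms.
The coefficient of x^2 in the expansion is 2, so f′′(0) = 2! * (2) = 4.

4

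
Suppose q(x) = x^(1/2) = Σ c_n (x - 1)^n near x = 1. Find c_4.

[(x - 1)^0] = 1;  [(x - 1)^1] = 1/2;  [(x - 1)^2] = -1/8;  [(x - 1)^3] = 1/16;  [(x - 1)^4] = -5/128.

-5/128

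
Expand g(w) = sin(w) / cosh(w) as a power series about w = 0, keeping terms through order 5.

3*w^5/10 - 2*w^3/3 + w

Invert the denominator's series and multiply.
g(0) = 0
g′(0) = 1
g′′(0) = 0
g′′′(0) = -4
g^(4)(0) = 0
g^(5)(0) = 36
Then c_k = g^(k)(0)/k! gives each Taylor coefficient.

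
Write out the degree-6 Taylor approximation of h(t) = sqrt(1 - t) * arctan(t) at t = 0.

-409*t^6/3840 + 389*t^5/1920 + 5*t^4/48 - 11*t^3/24 - t^2/2 + t

Take the Cauchy product of the two expansions.
h(0) = 0
h′(0) = 1
h′′(0) = -1
h′′′(0) = -11/4
h^(4)(0) = 5/2
h^(5)(0) = 389/16
h^(6)(0) = -1227/16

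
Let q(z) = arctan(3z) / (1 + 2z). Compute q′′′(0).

18

Take the Cauchy product of the two expansions.
The coefficient of z^3 in the expansion is 3, so q′′′(0) = 3! * (3) = 18.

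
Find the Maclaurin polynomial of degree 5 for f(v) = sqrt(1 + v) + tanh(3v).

41507*v^5/1280 - 5*v^4/128 - 143*v^3/16 - v^2/8 + 7*v/2 + 1

Add the two expansions coefficient-wise.
[v^0] = 1;  [v^1] = 7/2;  [v^2] = -1/8;  [v^3] = -143/16;  [v^4] = -5/128;  [v^5] = 41507/1280.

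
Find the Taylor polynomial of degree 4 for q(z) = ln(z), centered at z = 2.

-(z - 2)^4/64 + (z - 2)^3/24 - (z - 2)^2/8 + (z - 2)/2 + ln(2)

Compute the successive derivatives at the expansion point and divide by k!.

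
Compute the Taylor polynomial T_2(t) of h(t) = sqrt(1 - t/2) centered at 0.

-t^2/32 - t/4 + 1

h(0) = 1
h′(0) = -1/4
h′′(0) = -1/16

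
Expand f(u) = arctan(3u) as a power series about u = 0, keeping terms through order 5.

f(0) = 0
f′(0) = 3
f′′(0) = 0
f′′′(0) = -54
f^(4)(0) = 0
f^(5)(0) = 5832

243*u^5/5 - 9*u^3 + 3*u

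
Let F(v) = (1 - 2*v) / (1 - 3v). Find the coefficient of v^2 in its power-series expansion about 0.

3

Multiply each power in the prefactor through the base expansion.
F(0) = 1
F′(0) = 1
F′′(0) = 6
So c_2 = F′′(0)/2! = 3.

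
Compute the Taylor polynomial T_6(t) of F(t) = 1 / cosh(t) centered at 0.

Write the quotient as an unknown series and match coefficients against numerator = denominator · series.

-61*t^6/720 + 5*t^4/24 - t^2/2 + 1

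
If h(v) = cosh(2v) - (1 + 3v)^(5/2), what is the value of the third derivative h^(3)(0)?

-405/8

Expand each term separately and add.
The coefficient of v^3 in the expansion is -135/16, so h′′′(0) = 3! * (-135/16) = -405/8.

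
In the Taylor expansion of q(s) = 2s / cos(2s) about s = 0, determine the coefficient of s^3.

4

Write the quotient as an unknown series and match coefficients against numerator = denominator · series.
q(0) = 0
q′(0) = 2
q′′(0) = 0
q′′′(0) = 24
The Taylor polynomial is Σ q^(k)(0)/k! · s^k.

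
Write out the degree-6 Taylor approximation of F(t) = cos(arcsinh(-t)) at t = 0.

Let u equal the inner series; expand the outer function in u and truncate.
F(0) = 1
F′(0) = 0
F′′(0) = -1
F′′′(0) = 0
F^(4)(0) = 5
F^(5)(0) = 0
F^(6)(0) = -85
Then c_k = F^(k)(0)/k! gives each Taylor coefficient.

-17*t^6/144 + 5*t^4/24 - t^2/2 + 1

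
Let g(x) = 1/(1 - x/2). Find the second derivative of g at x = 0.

The coefficient of x^2 in the expansion is 1/4, so g′′(0) = 2! * (1/4) = 1/2.

1/2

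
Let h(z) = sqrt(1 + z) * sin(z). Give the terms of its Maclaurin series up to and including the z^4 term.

Write out both Maclaurin series and multiply, keeping only the needed powers.
h(0) = 0
h′(0) = 1
h′′(0) = 1
h′′′(0) = -7/4
h^(4)(0) = -1/2

-z^4/48 - 7*z^3/24 + z^2/2 + z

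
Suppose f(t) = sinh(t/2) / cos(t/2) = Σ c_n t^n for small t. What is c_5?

3/320

Write the quotient as an unknown series and match coefficients against numerator = denominator · series.
f(0) = 0
f′(0) = 1/2
f′′(0) = 0
f′′′(0) = 1/2
f^(4)(0) = 0
f^(5)(0) = 9/8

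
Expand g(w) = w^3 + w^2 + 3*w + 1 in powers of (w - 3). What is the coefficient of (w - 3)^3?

g(3) = 46
g′(3) = 36
g′′(3) = 20
g′′′(3) = 6
Dividing each by k! gives the coefficients c_0, ..., c_3.

1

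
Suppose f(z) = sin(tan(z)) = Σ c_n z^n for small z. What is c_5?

-1/40

Substitute the inner expansion into the outer series and collect powers.
f(0) = 0
f′(0) = 1
f′′(0) = 0
f′′′(0) = 1
f^(4)(0) = 0
f^(5)(0) = -3
So c_5 = f^(5)(0)/5! = -1/40.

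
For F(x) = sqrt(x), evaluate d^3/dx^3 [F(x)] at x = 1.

The coefficient of (x - 1)^3 in the expansion is 1/16, so F′′′(1) = 3! * (1/16) = 3/8.

3/8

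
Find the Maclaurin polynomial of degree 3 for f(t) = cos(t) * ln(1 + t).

-t^3/6 - t^2/2 + t

Take the Cauchy product of the two expansions.
f(0) = 0
f′(0) = 1
f′′(0) = -1
f′′′(0) = -1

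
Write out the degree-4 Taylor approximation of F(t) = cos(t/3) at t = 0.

t^4/1944 - t^2/18 + 1

Apply the Taylor formula c_k = f^(k)(a)/k!.
F(0) = 1
F′(0) = 0
F′′(0) = -1/9
F′′′(0) = 0
F^(4)(0) = 1/81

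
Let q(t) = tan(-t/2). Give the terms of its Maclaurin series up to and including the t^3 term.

q(0) = 0
q′(0) = -1/2
q′′(0) = 0
q′′′(0) = -1/4
The Taylor polynomial is Σ q^(k)(0)/k! · t^k.

-t^3/24 - t/2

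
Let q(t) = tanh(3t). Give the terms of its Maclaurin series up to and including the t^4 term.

q(0) = 0
q′(0) = 3
q′′(0) = 0
q′′′(0) = -54
q^(4)(0) = 0

-9*t^3 + 3*t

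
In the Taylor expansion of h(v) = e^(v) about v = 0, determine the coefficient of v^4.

1/24

[v^0] = 1;  [v^1] = 1;  [v^2] = 1/2;  [v^3] = 1/6;  [v^4] = 1/24.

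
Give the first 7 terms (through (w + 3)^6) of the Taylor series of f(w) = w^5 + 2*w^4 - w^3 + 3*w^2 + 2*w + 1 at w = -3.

(w + 3)^5 - 13*(w + 3)^4 + 65*(w + 3)^3 - 150*(w + 3)^2 + 146*(w + 3) - 32

Differentiate repeatedly and evaluate at the center.
f(-3) = -32
f′(-3) = 146
f′′(-3) = -300
f′′′(-3) = 390
f^(4)(-3) = -312
f^(5)(-3) = 120
f^(6)(-3) = 0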